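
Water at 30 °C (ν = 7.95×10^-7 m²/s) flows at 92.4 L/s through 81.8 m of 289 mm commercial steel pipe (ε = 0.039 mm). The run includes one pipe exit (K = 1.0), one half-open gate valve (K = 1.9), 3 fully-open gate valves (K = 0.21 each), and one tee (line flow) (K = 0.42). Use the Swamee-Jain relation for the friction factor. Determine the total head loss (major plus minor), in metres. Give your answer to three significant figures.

V = 4Q/(πD²) = 1.409 m/s; V²/2g = 0.1011 m
Re = 5.12×10^5, ε/D = 1.35×10^-4 → f = 0.01482 (Swamee-Jain)
Major: h_f = f(L/D)·V²/2g = 0.01482·283.0·0.1011 = 0.4243 m
Minor: ΣK = 3.95; h_m = ΣK·V²/2g = 0.3995 m
Total H_L = 0.4243 + 0.3995 = 0.8238 m

H_L ≈ 0.824 m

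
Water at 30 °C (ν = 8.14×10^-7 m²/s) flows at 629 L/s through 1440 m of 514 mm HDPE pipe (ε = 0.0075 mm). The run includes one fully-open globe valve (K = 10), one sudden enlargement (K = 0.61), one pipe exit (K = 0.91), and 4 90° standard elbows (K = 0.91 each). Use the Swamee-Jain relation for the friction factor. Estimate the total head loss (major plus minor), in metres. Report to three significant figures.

V = 4Q/(πD²) = 3.031 m/s; V²/2g = 0.4683 m
Re = 1.91×10^6, ε/D = 1.46×10^-5 → f = 0.01095 (Swamee-Jain)
Major: h_f = f(L/D)·V²/2g = 0.01095·2802·0.4683 = 14.37 m
Minor: ΣK = 15.2; h_m = ΣK·V²/2g = 7.100 m
Total H_L = 14.37 + 7.100 = 21.47 m

H_L ≈ 21.5 m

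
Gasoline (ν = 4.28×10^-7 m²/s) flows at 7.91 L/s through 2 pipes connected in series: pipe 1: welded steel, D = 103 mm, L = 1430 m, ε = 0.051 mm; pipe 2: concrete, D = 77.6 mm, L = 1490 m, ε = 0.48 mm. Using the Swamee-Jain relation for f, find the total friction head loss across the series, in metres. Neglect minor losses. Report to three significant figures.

H ≈ 102 m

Pipe 1: V = 0.9493 m/s, Re = 2.28×10^5, ε/D = 4.95×10^-4, f = 0.01869, h_1 = f(L/D)V²/2g = 11.92 m
Pipe 2: V = 1.672 m/s, Re = 3.03×10^5, ε/D = 0.00619, f = 0.03282, h_2 = f(L/D)V²/2g = 89.85 m
Series → Q common, losses add: H = Σh = 101.8 m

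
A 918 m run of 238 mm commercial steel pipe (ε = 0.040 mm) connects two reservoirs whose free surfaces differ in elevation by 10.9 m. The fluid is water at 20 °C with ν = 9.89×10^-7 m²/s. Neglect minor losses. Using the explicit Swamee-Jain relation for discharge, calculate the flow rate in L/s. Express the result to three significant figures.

Q ≈ 84.8 L/s

Swamee-Jain (Type II): Q = -0.965·√(gD⁵h_f/L)·ln[ε/(3.7D) + √(3.17ν²L/(gD³h_f))]
√(gD⁵h_f/L) = √(9.81·0.238⁵·10.9/918) = 0.009431
ε/(3.7D) = 4.54×10^-5; √(3.17ν²L/(gD³h_f)) = 4.44×10^-5
Q = -0.965·0.009431·ln(8.986×10^-5) = 0.08480 m³/s
Check: V = 1.91 m/s, Re = 4.59×10^5, f = 0.01533, h_f = 10.9 m ≈ 10.9 m ✓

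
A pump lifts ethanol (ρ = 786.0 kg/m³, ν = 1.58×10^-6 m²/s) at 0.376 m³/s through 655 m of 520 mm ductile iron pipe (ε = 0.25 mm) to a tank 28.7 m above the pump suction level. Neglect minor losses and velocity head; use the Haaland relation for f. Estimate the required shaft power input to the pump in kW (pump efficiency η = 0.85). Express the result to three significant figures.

V = 4Q/(πD²) = 1.770 m/s; Re = 5.83×10^5; ε/D = 4.81×10^-4; f = 0.01734
h_f = f(L/D)V²/2g = 3.489 m
Total head H = z + h_f = 28.7 + 3.489 = 32.19 m
P_hyd = ρgQH = 786.0·9.81·0.376·32.19 = 93.32 kW
P_shaft = P_hyd/η = 93.32/0.85 = 109.8 kW

P_shaft ≈ 110 kW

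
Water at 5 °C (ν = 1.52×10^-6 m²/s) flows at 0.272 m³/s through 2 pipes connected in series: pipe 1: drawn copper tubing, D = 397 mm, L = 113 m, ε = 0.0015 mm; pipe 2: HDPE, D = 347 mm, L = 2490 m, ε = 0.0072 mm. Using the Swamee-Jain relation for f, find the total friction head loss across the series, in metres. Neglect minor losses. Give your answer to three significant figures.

Pipe 1: V = 2.197 m/s, Re = 5.74×10^5, ε/D = 3.78×10^-6, f = 0.01284, h_1 = f(L/D)V²/2g = 0.8994 m
Pipe 2: V = 2.876 m/s, Re = 6.57×10^5, ε/D = 2.07×10^-5, f = 0.01286, h_2 = f(L/D)V²/2g = 38.91 m
Series → Q common, losses add: H = Σh = 39.81 m

H ≈ 39.8 m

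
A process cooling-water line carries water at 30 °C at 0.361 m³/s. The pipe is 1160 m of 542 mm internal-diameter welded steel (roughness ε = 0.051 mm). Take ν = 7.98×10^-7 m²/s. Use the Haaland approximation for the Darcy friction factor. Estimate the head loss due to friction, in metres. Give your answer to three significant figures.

V = 4Q/(πD²) = 4·0.361/(π·0.542²) = 1.565 m/s
Re = VD/ν = 1.565·0.542/7.98×10^-7 = 1.06×10^6 → turbulent
ε/D = 0.051/542 = 9.41×10^-5
Haaland: f = 0.01317
h_f = f(L/D)V²/(2g) = 0.01317·(1160/0.542)·1.565²/(2·9.81) = 3.518 m

h_f ≈ 3.52 m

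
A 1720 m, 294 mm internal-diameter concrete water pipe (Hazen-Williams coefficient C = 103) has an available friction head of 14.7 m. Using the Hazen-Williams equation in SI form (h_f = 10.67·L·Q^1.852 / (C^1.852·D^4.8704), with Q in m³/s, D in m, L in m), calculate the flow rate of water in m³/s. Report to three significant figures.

Rearranging: Q = [h_f·C^1.852·D^4.8704 / (10.67·L)]^(1/1.852)
Q = [14.7·103^1.852·0.294^4.8704 / (10.67·1720)]^0.540 = 0.08766 m³/s

Q ≈ 0.0877 m³/s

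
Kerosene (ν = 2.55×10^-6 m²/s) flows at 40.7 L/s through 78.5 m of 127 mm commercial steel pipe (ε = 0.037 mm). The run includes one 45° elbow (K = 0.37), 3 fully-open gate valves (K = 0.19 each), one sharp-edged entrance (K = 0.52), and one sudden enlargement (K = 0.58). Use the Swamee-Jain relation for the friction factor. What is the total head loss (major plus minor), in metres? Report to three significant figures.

H_L ≈ 7.00 m

V = 4Q/(πD²) = 3.213 m/s; V²/2g = 0.5261 m
Re = 1.60×10^5, ε/D = 2.91×10^-4 → f = 0.01822 (Swamee-Jain)
Major: h_f = f(L/D)·V²/2g = 0.01822·618.1·0.5261 = 5.926 m
Minor: ΣK = 2.04; h_m = ΣK·V²/2g = 1.073 m
Total H_L = 5.926 + 1.073 = 6.999 m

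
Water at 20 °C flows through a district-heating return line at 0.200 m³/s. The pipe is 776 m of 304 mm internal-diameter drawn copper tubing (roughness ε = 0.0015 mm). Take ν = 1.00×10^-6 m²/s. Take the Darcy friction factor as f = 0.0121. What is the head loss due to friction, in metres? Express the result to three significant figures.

V = 4Q/(πD²) = 4·0.200/(π·0.304²) = 2.755 m/s
h_f = f(L/D)V²/(2g) = 0.01210·(776/0.304)·2.755²/(2·9.81) = 11.95 m

h_f ≈ 12.0 m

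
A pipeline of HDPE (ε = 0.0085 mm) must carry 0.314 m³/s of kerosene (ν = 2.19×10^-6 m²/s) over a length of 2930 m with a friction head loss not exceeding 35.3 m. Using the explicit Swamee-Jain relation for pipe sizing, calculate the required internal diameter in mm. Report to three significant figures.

Swamee-Jain (Type III): D = 0.66·[ε^1.25·(LQ²/(gh_f))^4.75 + ν·Q^9.4·(L/(gh_f))^5.2]^0.04
LQ²/(gh_f) = 0.8342; L/(gh_f) = 8.461
Term 1 = ε^1.25·(…)^4.75 = 1.94×10^-7; Term 2 = ν·Q^9.4·(…)^5.2 = 2.72×10^-6
D = 0.66·(1.94×10^-7 + 2.72×10^-6)^0.04 = 0.3964 m = 396 mm
Check: V = 2.54 m/s, Re = 4.61×10^5, f = 0.01361, h_f = 33.2 m ≈ 35.3 m ✓

D ≈ 396 mm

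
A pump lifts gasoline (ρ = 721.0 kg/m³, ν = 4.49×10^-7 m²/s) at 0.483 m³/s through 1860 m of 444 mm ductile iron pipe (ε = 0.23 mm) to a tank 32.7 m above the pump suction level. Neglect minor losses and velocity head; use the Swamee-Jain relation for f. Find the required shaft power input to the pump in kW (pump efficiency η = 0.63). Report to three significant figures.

P_shaft ≈ 369 kW

V = 4Q/(πD²) = 3.120 m/s; Re = 3.08×10^6; ε/D = 5.18×10^-4; f = 0.01705
h_f = f(L/D)V²/2g = 35.43 m
Total head H = z + h_f = 32.7 + 35.43 = 68.13 m
P_hyd = ρgQH = 721.0·9.81·0.483·68.13 = 232.8 kW
P_shaft = P_hyd/η = 232.8/0.63 = 369.5 kW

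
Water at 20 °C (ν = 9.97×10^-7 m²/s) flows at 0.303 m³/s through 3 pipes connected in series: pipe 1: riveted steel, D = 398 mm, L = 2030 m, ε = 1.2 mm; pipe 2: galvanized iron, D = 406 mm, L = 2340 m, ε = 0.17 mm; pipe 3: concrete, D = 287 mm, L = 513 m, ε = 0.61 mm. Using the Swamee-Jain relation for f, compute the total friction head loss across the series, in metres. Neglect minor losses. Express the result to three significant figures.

Pipe 1: V = 2.435 m/s, Re = 9.72×10^5, ε/D = 0.00302, f = 0.02641, h_1 = f(L/D)V²/2g = 40.73 m
Pipe 2: V = 2.340 m/s, Re = 9.53×10^5, ε/D = 4.19×10^-4, f = 0.01675, h_2 = f(L/D)V²/2g = 26.96 m
Pipe 3: V = 4.684 m/s, Re = 1.35×10^6, ε/D = 0.00213, f = 0.02400, h_3 = f(L/D)V²/2g = 47.96 m
Series → Q common, losses add: H = Σh = 115.6 m

H ≈ 116 m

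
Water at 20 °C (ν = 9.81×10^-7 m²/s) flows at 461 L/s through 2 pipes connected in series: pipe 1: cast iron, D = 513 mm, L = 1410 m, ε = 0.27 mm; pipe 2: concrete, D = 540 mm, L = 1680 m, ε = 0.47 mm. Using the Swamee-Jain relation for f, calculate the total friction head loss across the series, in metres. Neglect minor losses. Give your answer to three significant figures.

H ≈ 24.6 m

Pipe 1: V = 2.230 m/s, Re = 1.17×10^6, ε/D = 5.26×10^-4, f = 0.01740, h_1 = f(L/D)V²/2g = 12.13 m
Pipe 2: V = 2.013 m/s, Re = 1.11×10^6, ε/D = 8.70×10^-4, f = 0.01938, h_2 = f(L/D)V²/2g = 12.45 m
Series → Q common, losses add: H = Σh = 24.58 m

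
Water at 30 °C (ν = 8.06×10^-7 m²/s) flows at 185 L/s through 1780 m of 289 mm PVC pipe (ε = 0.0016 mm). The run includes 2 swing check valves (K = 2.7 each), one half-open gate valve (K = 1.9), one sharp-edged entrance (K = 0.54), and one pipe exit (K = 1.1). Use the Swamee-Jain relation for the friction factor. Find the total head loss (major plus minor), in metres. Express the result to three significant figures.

H_L ≈ 32.9 m

V = 4Q/(πD²) = 2.820 m/s; V²/2g = 0.4054 m
Re = 1.01×10^6, ε/D = 5.54×10^-6 → f = 0.01172 (Swamee-Jain)
Major: h_f = f(L/D)·V²/2g = 0.01172·6159·0.4054 = 29.27 m
Minor: ΣK = 8.94; h_m = ΣK·V²/2g = 3.624 m
Total H_L = 29.27 + 3.624 = 32.90 m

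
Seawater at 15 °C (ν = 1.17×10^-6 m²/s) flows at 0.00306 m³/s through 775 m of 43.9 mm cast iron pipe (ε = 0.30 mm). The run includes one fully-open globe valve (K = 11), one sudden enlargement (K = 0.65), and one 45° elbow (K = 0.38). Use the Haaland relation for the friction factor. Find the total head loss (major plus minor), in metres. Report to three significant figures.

V = 4Q/(πD²) = 2.022 m/s; V²/2g = 0.2083 m
Re = 7.59×10^4, ε/D = 0.00683 → f = 0.03444 (Haaland)
Major: h_f = f(L/D)·V²/2g = 0.03444·17654·0.2083 = 126.7 m
Minor: ΣK = 12.0; h_m = ΣK·V²/2g = 2.506 m
Total H_L = 126.7 + 2.506 = 129.2 m

H_L ≈ 129 m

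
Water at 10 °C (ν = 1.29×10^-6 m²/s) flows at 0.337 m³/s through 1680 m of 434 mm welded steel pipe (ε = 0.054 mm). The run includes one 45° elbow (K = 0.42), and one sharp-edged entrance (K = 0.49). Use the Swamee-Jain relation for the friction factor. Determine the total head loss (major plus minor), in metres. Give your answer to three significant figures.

V = 4Q/(πD²) = 2.278 m/s; V²/2g = 0.2645 m
Re = 7.66×10^5, ε/D = 1.24×10^-4 → f = 0.01415 (Swamee-Jain)
Major: h_f = f(L/D)·V²/2g = 0.01415·3871·0.2645 = 14.49 m
Minor: ΣK = 0.910; h_m = ΣK·V²/2g = 0.2407 m
Total H_L = 14.49 + 0.2407 = 14.73 m

H_L ≈ 14.7 m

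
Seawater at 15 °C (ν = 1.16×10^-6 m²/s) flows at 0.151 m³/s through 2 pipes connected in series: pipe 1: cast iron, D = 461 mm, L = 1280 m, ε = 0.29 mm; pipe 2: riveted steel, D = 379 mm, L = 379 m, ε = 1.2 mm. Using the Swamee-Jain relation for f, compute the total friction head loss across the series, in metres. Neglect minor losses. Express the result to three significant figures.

H ≈ 4.65 m

Pipe 1: V = 0.9047 m/s, Re = 3.60×10^5, ε/D = 6.29×10^-4, f = 0.01884, h_1 = f(L/D)V²/2g = 2.181 m
Pipe 2: V = 1.338 m/s, Re = 4.37×10^5, ε/D = 0.00317, f = 0.02698, h_2 = f(L/D)V²/2g = 2.464 m
Series → Q common, losses add: H = Σh = 4.645 m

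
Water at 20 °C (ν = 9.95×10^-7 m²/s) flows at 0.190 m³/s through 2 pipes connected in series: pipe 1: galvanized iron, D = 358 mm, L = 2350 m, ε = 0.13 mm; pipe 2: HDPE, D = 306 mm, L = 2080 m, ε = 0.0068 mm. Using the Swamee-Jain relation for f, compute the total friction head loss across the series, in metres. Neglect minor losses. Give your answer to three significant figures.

Pipe 1: V = 1.888 m/s, Re = 6.79×10^5, ε/D = 3.63×10^-4, f = 0.01657, h_1 = f(L/D)V²/2g = 19.75 m
Pipe 2: V = 2.584 m/s, Re = 7.95×10^5, ε/D = 2.22×10^-5, f = 0.01253, h_2 = f(L/D)V²/2g = 28.97 m
Series → Q common, losses add: H = Σh = 48.72 m

H ≈ 48.7 m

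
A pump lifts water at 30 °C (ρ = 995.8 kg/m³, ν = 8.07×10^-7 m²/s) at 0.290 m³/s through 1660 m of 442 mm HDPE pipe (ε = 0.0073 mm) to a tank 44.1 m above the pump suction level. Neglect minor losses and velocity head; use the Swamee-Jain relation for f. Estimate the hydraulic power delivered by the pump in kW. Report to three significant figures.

V = 4Q/(πD²) = 1.890 m/s; Re = 1.04×10^6; ε/D = 1.65×10^-5; f = 0.01194
h_f = f(L/D)V²/2g = 8.168 m
Total head H = z + h_f = 44.1 + 8.168 = 52.27 m
P_hyd = ρgQH = 995.8·9.81·0.290·52.27 = 148.1 kW

P_hyd ≈ 148 kW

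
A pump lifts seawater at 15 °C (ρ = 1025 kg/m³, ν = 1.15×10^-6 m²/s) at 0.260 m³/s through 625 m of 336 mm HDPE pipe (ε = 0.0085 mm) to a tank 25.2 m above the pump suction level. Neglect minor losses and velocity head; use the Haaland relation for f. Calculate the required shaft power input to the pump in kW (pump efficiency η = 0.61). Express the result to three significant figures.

V = 4Q/(πD²) = 2.932 m/s; Re = 8.57×10^5; ε/D = 2.53×10^-5; f = 0.01232
h_f = f(L/D)V²/2g = 10.05 m
Total head H = z + h_f = 25.2 + 10.05 = 35.25 m
P_hyd = ρgQH = 1025·9.81·0.260·35.25 = 92.15 kW
P_shaft = P_hyd/η = 92.15/0.61 = 151.1 kW

P_shaft ≈ 151 kW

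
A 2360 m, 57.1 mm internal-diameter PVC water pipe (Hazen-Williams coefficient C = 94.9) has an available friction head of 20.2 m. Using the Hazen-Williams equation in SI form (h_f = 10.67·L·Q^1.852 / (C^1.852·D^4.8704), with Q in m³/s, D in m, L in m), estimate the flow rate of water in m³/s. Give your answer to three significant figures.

Q ≈ 0.00109 m³/s

Rearranging: Q = [h_f·C^1.852·D^4.8704 / (10.67·L)]^(1/1.852)
Q = [20.2·94.9^1.852·0.0571^4.8704 / (10.67·2360)]^0.540 = 0.001086 m³/s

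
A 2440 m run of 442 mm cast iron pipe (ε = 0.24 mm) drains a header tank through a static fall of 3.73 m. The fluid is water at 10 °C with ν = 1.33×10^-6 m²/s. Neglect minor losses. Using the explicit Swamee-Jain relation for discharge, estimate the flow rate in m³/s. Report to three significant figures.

Q ≈ 0.130 m³/s

Swamee-Jain (Type II): Q = -0.965·√(gD⁵h_f/L)·ln[ε/(3.7D) + √(3.17ν²L/(gD³h_f))]
√(gD⁵h_f/L) = √(9.81·0.442⁵·3.73/2440) = 0.01591
ε/(3.7D) = 1.47×10^-4; √(3.17ν²L/(gD³h_f)) = 6.58×10^-5
Q = -0.965·0.01591·ln(2.126×10^-4) = 0.1298 m³/s
Check: V = 0.846 m/s, Re = 2.81×10^5, f = 0.01865, h_f = 3.76 m ≈ 3.73 m ✓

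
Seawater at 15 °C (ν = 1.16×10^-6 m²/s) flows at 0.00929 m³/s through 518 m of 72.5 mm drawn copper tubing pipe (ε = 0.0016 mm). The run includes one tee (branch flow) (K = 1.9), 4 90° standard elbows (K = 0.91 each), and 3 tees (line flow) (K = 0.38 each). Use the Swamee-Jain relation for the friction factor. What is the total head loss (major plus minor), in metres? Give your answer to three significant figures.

V = 4Q/(πD²) = 2.250 m/s; V²/2g = 0.2581 m
Re = 1.41×10^5, ε/D = 2.21×10^-5 → f = 0.01682 (Swamee-Jain)
Major: h_f = f(L/D)·V²/2g = 0.01682·7145·0.2581 = 31.02 m
Minor: ΣK = 6.68; h_m = ΣK·V²/2g = 1.724 m
Total H_L = 31.02 + 1.724 = 32.74 m

H_L ≈ 32.7 m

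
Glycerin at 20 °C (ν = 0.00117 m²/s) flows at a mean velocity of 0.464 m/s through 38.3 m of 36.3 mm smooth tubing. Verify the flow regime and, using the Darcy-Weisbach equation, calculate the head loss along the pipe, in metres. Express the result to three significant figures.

h_f ≈ 51.5 m

Re = VD/ν = 0.464·0.03630/0.00117 = 14.4 → laminar (Re < 2300)
f = 64/Re = 4.446
h_f = f(L/D)V²/(2g) = 4.446·(38.3/0.03630)·0.464²/(2·9.81) = 51.47 m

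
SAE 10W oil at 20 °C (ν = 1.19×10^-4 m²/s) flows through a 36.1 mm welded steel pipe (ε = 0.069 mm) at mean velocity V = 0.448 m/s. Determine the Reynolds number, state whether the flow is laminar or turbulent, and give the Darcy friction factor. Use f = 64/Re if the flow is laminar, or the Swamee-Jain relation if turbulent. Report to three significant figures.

Re ≈ 136; laminar; f = 64/Re ≈ 0.471

Re = VD/ν = 0.4480·0.0361/1.19×10^-4 = 136
Re < 2300 → laminar → f = 64/Re = 0.4709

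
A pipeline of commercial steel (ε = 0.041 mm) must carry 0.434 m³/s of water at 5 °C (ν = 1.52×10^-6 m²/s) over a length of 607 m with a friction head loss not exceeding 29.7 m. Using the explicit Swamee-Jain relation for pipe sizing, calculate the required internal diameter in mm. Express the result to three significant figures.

Swamee-Jain (Type III): D = 0.66·[ε^1.25·(LQ²/(gh_f))^4.75 + ν·Q^9.4·(L/(gh_f))^5.2]^0.04
LQ²/(gh_f) = 0.3924; L/(gh_f) = 2.083
Term 1 = ε^1.25·(…)^4.75 = 3.86×10^-8; Term 2 = ν·Q^9.4·(…)^5.2 = 2.70×10^-8
D = 0.66·(3.86×10^-8 + 2.70×10^-8)^0.04 = 0.3406 m = 341 mm
Check: V = 4.76 m/s, Re = 1.07×10^6, f = 0.01373, h_f = 28.3 m ≈ 29.7 m ✓

D ≈ 341 mm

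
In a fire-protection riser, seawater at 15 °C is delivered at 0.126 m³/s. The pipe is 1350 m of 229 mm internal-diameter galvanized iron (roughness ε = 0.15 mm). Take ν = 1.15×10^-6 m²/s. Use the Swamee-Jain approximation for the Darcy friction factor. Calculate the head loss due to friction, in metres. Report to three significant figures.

V = 4Q/(πD²) = 4·0.126/(π·0.229²) = 3.059 m/s
Re = VD/ν = 3.059·0.229/1.15×10^-6 = 6.09×10^5 → turbulent
ε/D = 0.15/229 = 6.55×10^-4
Swamee-Jain: f = 0.01854
h_f = f(L/D)V²/(2g) = 0.01854·(1350/0.229)·3.059²/(2·9.81) = 52.13 m

h_f ≈ 52.1 m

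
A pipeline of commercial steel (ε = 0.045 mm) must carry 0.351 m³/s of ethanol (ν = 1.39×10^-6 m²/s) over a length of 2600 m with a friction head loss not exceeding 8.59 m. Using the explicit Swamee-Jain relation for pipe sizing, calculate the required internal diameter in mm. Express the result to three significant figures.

D ≈ 539 mm

Swamee-Jain (Type III): D = 0.66·[ε^1.25·(LQ²/(gh_f))^4.75 + ν·Q^9.4·(L/(gh_f))^5.2]^0.04
LQ²/(gh_f) = 3.801; L/(gh_f) = 30.85
Term 1 = ε^1.25·(…)^4.75 = 0.00209; Term 2 = ν·Q^9.4·(…)^5.2 = 0.00411
D = 0.66·(0.00209 + 0.00411)^0.04 = 0.5386 m = 539 mm
Check: V = 1.54 m/s, Re = 5.97×10^5, f = 0.01397, h_f = 8.16 m ≈ 8.59 m ✓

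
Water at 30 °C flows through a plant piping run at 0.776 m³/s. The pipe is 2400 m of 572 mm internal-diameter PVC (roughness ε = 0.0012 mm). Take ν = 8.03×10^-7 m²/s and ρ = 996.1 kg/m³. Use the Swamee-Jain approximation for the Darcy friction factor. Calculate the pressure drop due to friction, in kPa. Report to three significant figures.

V = 4Q/(πD²) = 4·0.776/(π·0.572²) = 3.020 m/s
Re = VD/ν = 3.020·0.572/8.03×10^-7 = 2.15×10^6 → turbulent
ε/D = 0.0012/572 = 2.10×10^-6
Swamee-Jain: f = 0.01033
h_f = f(L/D)V²/(2g) = 0.01033·(2400/0.572)·3.020²/(2·9.81) = 20.15 m
Δp = ρg·h_f = 996.1·9.81·20.15 = 196.9 kPa

Δp ≈ 197 kPa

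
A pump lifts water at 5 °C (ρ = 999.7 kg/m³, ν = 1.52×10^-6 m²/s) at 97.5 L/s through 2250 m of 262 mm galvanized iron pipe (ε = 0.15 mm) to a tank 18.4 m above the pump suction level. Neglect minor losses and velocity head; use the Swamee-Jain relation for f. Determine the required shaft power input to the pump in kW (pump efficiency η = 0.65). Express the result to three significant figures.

P_shaft ≈ 66.4 kW

V = 4Q/(πD²) = 1.808 m/s; Re = 3.12×10^5; ε/D = 5.73×10^-4; f = 0.01869
h_f = f(L/D)V²/2g = 26.75 m
Total head H = z + h_f = 18.4 + 26.75 = 45.15 m
P_hyd = ρgQH = 999.7·9.81·0.0975·45.15 = 43.17 kW
P_shaft = P_hyd/η = 43.17/0.65 = 66.42 kW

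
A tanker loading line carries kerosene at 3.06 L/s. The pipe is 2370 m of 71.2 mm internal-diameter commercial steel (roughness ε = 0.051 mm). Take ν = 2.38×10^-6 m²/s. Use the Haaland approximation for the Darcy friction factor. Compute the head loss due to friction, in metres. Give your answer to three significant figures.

V = 4Q/(πD²) = 4·0.00306/(π·0.0712²) = 0.7685 m/s
Re = VD/ν = 0.7685·0.0712/2.38×10^-6 = 2.30×10^4 → turbulent
ε/D = 0.051/71.2 = 7.16×10^-4
Haaland: f = 0.02631
h_f = f(L/D)V²/(2g) = 0.02631·(2370/0.0712)·0.7685²/(2·9.81) = 26.36 m

h_f ≈ 26.4 m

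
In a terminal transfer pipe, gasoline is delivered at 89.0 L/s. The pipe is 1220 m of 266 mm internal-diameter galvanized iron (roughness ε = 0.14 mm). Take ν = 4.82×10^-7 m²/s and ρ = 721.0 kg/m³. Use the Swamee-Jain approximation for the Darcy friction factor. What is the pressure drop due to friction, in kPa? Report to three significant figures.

Δp ≈ 74.4 kPa

V = 4Q/(πD²) = 4·0.0890/(π·0.266²) = 1.602 m/s
Re = VD/ν = 1.602·0.266/4.82×10^-7 = 8.84×10^5 → turbulent
ε/D = 0.14/266 = 5.26×10^-4
Swamee-Jain: f = 0.01754
h_f = f(L/D)V²/(2g) = 0.01754·(1220/0.266)·1.602²/(2·9.81) = 10.52 m
Δp = ρg·h_f = 721.0·9.81·10.52 = 74.39 kPa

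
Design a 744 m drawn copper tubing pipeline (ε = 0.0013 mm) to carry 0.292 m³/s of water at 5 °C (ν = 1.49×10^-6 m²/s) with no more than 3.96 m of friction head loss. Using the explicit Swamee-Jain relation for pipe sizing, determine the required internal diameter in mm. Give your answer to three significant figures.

Swamee-Jain (Type III): D = 0.66·[ε^1.25·(LQ²/(gh_f))^4.75 + ν·Q^9.4·(L/(gh_f))^5.2]^0.04
LQ²/(gh_f) = 1.633; L/(gh_f) = 19.15
Term 1 = ε^1.25·(…)^4.75 = 4.51×10^-7; Term 2 = ν·Q^9.4·(…)^5.2 = 6.54×10^-5
D = 0.66·(4.51×10^-7 + 6.54×10^-5)^0.04 = 0.4490 m = 449 mm
Check: V = 1.84 m/s, Re = 5.56×10^5, f = 0.01290, h_f = 3.70 m ≈ 3.96 m ✓

D ≈ 449 mm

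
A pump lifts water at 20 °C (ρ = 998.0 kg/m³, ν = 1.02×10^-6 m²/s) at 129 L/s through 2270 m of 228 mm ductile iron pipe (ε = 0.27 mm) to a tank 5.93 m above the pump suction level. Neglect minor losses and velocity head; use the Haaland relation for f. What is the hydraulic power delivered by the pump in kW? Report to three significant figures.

P_hyd ≈ 141 kW

V = 4Q/(πD²) = 3.160 m/s; Re = 7.06×10^5; ε/D = 0.00118; f = 0.02084
h_f = f(L/D)V²/2g = 105.6 m
Total head H = z + h_f = 5.93 + 105.6 = 111.5 m
P_hyd = ρgQH = 998.0·9.81·0.129·111.5 = 140.8 kW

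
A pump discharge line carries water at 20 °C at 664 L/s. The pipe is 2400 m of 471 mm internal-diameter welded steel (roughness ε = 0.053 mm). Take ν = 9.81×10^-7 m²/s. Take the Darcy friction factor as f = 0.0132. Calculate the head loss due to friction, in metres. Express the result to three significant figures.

h_f ≈ 49.8 m

V = 4Q/(πD²) = 4·0.664/(π·0.471²) = 3.811 m/s
h_f = f(L/D)V²/(2g) = 0.01320·(2400/0.471)·3.811²/(2·9.81) = 49.79 m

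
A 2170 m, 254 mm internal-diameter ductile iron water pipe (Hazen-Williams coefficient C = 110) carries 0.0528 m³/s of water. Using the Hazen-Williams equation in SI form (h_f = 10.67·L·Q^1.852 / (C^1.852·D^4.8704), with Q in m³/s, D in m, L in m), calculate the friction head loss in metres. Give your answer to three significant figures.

h_f = 10.67·2170·0.0528^1.852 / (110^1.852·0.254^4.8704) = 13.09 m

h_f ≈ 13.1 m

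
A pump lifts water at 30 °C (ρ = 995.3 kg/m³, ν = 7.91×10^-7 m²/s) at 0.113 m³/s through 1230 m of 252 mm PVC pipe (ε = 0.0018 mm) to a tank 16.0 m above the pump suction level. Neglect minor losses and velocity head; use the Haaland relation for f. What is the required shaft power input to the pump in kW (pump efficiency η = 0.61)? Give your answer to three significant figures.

V = 4Q/(πD²) = 2.266 m/s; Re = 7.22×10^5; ε/D = 7.14×10^-6; f = 0.01235
h_f = f(L/D)V²/2g = 15.77 m
Total head H = z + h_f = 16.0 + 15.77 = 31.77 m
P_hyd = ρgQH = 995.3·9.81·0.113·31.77 = 35.05 kW
P_shaft = P_hyd/η = 35.05/0.61 = 57.46 kW

P_shaft ≈ 57.5 kW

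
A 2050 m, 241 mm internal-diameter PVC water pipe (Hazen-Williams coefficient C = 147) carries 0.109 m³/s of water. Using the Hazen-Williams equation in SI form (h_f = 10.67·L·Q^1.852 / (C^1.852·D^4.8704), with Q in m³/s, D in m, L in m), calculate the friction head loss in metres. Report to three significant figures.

h_f = 10.67·2050·0.109^1.852 / (147^1.852·0.241^4.8704) = 35.74 m

h_f ≈ 35.7 m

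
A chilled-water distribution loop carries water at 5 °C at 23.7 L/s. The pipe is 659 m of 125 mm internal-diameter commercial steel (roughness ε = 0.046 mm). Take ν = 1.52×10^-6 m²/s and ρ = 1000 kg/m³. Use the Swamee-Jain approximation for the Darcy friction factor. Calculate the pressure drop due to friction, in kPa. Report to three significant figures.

V = 4Q/(πD²) = 4·0.0237/(π·0.125²) = 1.931 m/s
Re = VD/ν = 1.931·0.125/1.52×10^-6 = 1.59×10^5 → turbulent
ε/D = 0.046/125 = 3.68×10^-4
Swamee-Jain: f = 0.01867
h_f = f(L/D)V²/(2g) = 0.01867·(659/0.125)·1.931²/(2·9.81) = 18.71 m
Δp = ρg·h_f = 1000·9.81·18.71 = 183.6 kPa

Δp ≈ 184 kPa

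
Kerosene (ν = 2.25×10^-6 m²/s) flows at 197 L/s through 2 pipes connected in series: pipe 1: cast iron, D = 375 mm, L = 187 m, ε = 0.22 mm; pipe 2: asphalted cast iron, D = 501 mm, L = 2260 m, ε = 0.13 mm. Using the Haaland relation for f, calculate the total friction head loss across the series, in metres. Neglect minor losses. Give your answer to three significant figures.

Pipe 1: V = 1.784 m/s, Re = 2.97×10^5, ε/D = 5.87×10^-4, f = 0.01857, h_1 = f(L/D)V²/2g = 1.502 m
Pipe 2: V = 0.9993 m/s, Re = 2.23×10^5, ε/D = 2.59×10^-4, f = 0.01704, h_2 = f(L/D)V²/2g = 3.913 m
Series → Q common, losses add: H = Σh = 5.414 m

H ≈ 5.41 m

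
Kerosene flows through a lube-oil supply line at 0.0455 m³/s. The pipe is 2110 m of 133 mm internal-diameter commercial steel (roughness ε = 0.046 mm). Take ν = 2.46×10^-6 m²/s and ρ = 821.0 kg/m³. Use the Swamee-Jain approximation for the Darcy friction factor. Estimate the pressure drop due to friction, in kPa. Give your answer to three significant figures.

Δp ≈ 1280 kPa

V = 4Q/(πD²) = 4·0.0455/(π·0.133²) = 3.275 m/s
Re = VD/ν = 3.275·0.133/2.46×10^-6 = 1.77×10^5 → turbulent
ε/D = 0.046/133 = 3.46×10^-4
Swamee-Jain: f = 0.01831
h_f = f(L/D)V²/(2g) = 0.01831·(2110/0.133)·3.275²/(2·9.81) = 158.8 m
Δp = ρg·h_f = 821.0·9.81·158.8 = 1279 kPa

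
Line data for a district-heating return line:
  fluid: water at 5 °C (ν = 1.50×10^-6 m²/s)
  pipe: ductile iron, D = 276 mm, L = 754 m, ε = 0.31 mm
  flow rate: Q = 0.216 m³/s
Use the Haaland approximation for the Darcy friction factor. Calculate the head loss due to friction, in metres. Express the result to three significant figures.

V = 4Q/(πD²) = 4·0.216/(π·0.276²) = 3.610 m/s
Re = VD/ν = 3.610·0.276/1.50×10^-6 = 6.64×10^5 → turbulent
ε/D = 0.31/276 = 0.00112
Haaland: f = 0.02061
h_f = f(L/D)V²/(2g) = 0.02061·(754/0.276)·3.610²/(2·9.81) = 37.40 m

h_f ≈ 37.4 m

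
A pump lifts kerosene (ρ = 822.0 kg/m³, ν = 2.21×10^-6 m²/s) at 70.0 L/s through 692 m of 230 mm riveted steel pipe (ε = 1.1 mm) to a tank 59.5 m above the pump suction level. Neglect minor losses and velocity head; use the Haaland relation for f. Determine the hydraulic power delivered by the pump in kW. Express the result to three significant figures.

P_hyd ≈ 41.1 kW

V = 4Q/(πD²) = 1.685 m/s; Re = 1.75×10^5; ε/D = 0.00478; f = 0.03053
h_f = f(L/D)V²/2g = 13.29 m
Total head H = z + h_f = 59.5 + 13.29 = 72.79 m
P_hyd = ρgQH = 822.0·9.81·0.0700·72.79 = 41.09 kW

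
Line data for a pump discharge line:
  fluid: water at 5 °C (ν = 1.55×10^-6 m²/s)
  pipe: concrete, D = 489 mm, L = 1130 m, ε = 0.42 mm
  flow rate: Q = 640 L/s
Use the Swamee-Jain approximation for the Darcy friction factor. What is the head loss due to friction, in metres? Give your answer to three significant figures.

h_f ≈ 26.4 m

V = 4Q/(πD²) = 4·0.640/(π·0.489²) = 3.408 m/s
Re = VD/ν = 3.408·0.489/1.55×10^-6 = 1.08×10^6 → turbulent
ε/D = 0.42/489 = 8.59×10^-4
Swamee-Jain: f = 0.01933
h_f = f(L/D)V²/(2g) = 0.01933·(1130/0.489)·3.408²/(2·9.81) = 26.44 m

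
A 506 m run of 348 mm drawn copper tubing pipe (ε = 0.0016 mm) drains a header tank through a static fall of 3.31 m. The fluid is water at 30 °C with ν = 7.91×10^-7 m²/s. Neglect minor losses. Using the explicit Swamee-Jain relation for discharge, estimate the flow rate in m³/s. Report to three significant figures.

Swamee-Jain (Type II): Q = -0.965·√(gD⁵h_f/L)·ln[ε/(3.7D) + √(3.17ν²L/(gD³h_f))]
√(gD⁵h_f/L) = √(9.81·0.348⁵·3.31/506) = 0.01810
ε/(3.7D) = 1.24×10^-6; √(3.17ν²L/(gD³h_f)) = 2.71×10^-5
Q = -0.965·0.01810·ln(2.832×10^-5) = 0.1829 m³/s
Check: V = 1.92 m/s, Re = 8.46×10^5, f = 0.01204, h_f = 3.30 m ≈ 3.31 m ✓

Q ≈ 0.183 m³/s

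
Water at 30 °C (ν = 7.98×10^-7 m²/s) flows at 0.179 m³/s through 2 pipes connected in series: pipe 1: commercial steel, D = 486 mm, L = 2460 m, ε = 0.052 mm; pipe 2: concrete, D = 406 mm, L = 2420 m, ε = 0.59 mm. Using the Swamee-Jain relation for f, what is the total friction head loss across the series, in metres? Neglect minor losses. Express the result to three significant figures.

Pipe 1: V = 0.9649 m/s, Re = 5.88×10^5, ε/D = 1.07×10^-4, f = 0.01430, h_1 = f(L/D)V²/2g = 3.434 m
Pipe 2: V = 1.383 m/s, Re = 7.03×10^5, ε/D = 0.00145, f = 0.02198, h_2 = f(L/D)V²/2g = 12.77 m
Series → Q common, losses add: H = Σh = 16.20 m

H ≈ 16.2 m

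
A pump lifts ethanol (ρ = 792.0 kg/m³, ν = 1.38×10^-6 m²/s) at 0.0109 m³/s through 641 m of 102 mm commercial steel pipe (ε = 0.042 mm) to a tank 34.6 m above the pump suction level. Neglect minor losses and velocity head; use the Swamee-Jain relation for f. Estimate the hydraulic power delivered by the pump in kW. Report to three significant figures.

P_hyd ≈ 3.90 kW

V = 4Q/(πD²) = 1.334 m/s; Re = 9.86×10^4; ε/D = 4.12×10^-4; f = 0.02006
h_f = f(L/D)V²/2g = 11.43 m
Total head H = z + h_f = 34.6 + 11.43 = 46.03 m
P_hyd = ρgQH = 792.0·9.81·0.0109·46.03 = 3.899 kW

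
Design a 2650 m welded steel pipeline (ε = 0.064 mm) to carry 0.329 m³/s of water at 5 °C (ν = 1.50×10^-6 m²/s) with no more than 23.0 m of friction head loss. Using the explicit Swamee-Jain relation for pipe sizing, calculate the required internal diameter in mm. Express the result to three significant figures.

Swamee-Jain (Type III): D = 0.66·[ε^1.25·(LQ²/(gh_f))^4.75 + ν·Q^9.4·(L/(gh_f))^5.2]^0.04
LQ²/(gh_f) = 1.271; L/(gh_f) = 11.74
Term 1 = ε^1.25·(…)^4.75 = 1.79×10^-5; Term 2 = ν·Q^9.4·(…)^5.2 = 1.59×10^-5
D = 0.66·(1.79×10^-5 + 1.59×10^-5)^0.04 = 0.4372 m = 437 mm
Check: V = 2.19 m/s, Re = 6.39×10^5, f = 0.01464, h_f = 21.7 m ≈ 23.0 m ✓

D ≈ 437 mm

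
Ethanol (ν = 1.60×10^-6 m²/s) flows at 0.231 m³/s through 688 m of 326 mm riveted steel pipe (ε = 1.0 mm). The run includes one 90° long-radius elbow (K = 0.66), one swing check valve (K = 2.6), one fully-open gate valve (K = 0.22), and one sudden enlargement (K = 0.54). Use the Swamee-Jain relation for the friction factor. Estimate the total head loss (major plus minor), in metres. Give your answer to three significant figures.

H_L ≈ 23.5 m

V = 4Q/(πD²) = 2.767 m/s; V²/2g = 0.3904 m
Re = 5.64×10^5, ε/D = 0.00307 → f = 0.02667 (Swamee-Jain)
Major: h_f = f(L/D)·V²/2g = 0.02667·2110·0.3904 = 21.97 m
Minor: ΣK = 4.02; h_m = ΣK·V²/2g = 1.569 m
Total H_L = 21.97 + 1.569 = 23.54 m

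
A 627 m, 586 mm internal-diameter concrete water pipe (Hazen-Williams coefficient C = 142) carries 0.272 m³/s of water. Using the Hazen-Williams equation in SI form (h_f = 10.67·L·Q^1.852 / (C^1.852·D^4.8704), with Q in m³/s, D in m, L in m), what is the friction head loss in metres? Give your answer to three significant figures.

h_f = 10.67·627·0.272^1.852 / (142^1.852·0.586^4.8704) = 0.8368 m

h_f ≈ 0.837 m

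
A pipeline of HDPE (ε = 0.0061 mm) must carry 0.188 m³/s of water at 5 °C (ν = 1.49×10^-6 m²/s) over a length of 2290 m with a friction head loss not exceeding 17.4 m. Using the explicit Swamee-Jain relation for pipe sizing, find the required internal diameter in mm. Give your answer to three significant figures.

D ≈ 354 mm

Swamee-Jain (Type III): D = 0.66·[ε^1.25·(LQ²/(gh_f))^4.75 + ν·Q^9.4·(L/(gh_f))^5.2]^0.04
LQ²/(gh_f) = 0.4742; L/(gh_f) = 13.42
Term 1 = ε^1.25·(…)^4.75 = 8.76×10^-9; Term 2 = ν·Q^9.4·(…)^5.2 = 1.64×10^-7
D = 0.66·(8.76×10^-9 + 1.64×10^-7)^0.04 = 0.3540 m = 354 mm
Check: V = 1.91 m/s, Re = 4.54×10^5, f = 0.01358, h_f = 16.3 m ≈ 17.4 m ✓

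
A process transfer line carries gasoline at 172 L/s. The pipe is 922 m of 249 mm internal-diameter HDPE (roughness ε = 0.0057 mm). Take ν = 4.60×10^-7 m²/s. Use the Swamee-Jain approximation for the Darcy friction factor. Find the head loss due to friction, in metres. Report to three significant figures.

V = 4Q/(πD²) = 4·0.172/(π·0.249²) = 3.532 m/s
Re = VD/ν = 3.532·0.249/4.60×10^-7 = 1.91×10^6 → turbulent
ε/D = 0.0057/249 = 2.29×10^-5
Swamee-Jain: f = 0.01121
h_f = f(L/D)V²/(2g) = 0.01121·(922/0.249)·3.532²/(2·9.81) = 26.39 m

h_f ≈ 26.4 m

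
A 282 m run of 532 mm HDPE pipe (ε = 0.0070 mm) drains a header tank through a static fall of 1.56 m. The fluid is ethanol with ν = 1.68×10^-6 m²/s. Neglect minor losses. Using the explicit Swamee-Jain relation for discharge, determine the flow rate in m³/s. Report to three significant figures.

Swamee-Jain (Type II): Q = -0.965·√(gD⁵h_f/L)·ln[ε/(3.7D) + √(3.17ν²L/(gD³h_f))]
√(gD⁵h_f/L) = √(9.81·0.532⁵·1.56/282) = 0.04809
ε/(3.7D) = 3.56×10^-6; √(3.17ν²L/(gD³h_f)) = 3.31×10^-5
Q = -0.965·0.04809·ln(3.665×10^-5) = 0.4740 m³/s
Check: V = 2.13 m/s, Re = 6.75×10^5, f = 0.01267, h_f = 1.56 m ≈ 1.56 m ✓

Q ≈ 0.474 m³/s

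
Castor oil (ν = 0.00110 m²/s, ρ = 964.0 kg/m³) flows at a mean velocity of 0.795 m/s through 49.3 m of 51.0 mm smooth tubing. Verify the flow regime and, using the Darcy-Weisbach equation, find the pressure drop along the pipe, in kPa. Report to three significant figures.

Re = VD/ν = 0.795·0.05100/0.00110 = 36.9 → laminar (Re < 2300)
f = 64/Re = 1.736
h_f = f(L/D)V²/(2g) = 1.736·(49.3/0.05100)·0.795²/(2·9.81) = 54.07 m
Δp = ρg·h_f = 964.0·9.81·54.07 = 511.3 kPa

Δp ≈ 511 kPa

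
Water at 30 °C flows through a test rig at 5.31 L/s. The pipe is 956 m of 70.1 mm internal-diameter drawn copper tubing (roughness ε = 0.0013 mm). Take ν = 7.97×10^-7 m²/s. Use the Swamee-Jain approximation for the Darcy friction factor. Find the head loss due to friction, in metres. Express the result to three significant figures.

V = 4Q/(πD²) = 4·0.00531/(π·0.0701²) = 1.376 m/s
Re = VD/ν = 1.376·0.0701/7.97×10^-7 = 1.21×10^5 → turbulent
ε/D = 0.0013/70.1 = 1.85×10^-5
Swamee-Jain: f = 0.01730
h_f = f(L/D)V²/(2g) = 0.01730·(956/0.0701)·1.376²/(2·9.81) = 22.76 m

h_f ≈ 22.8 m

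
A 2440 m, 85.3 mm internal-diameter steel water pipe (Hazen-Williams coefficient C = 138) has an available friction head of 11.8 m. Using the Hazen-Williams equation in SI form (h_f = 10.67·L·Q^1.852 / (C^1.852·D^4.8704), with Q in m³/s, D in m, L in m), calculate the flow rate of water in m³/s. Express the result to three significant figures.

Q ≈ 0.00333 m³/s

Rearranging: Q = [h_f·C^1.852·D^4.8704 / (10.67·L)]^(1/1.852)
Q = [11.8·138^1.852·0.0853^4.8704 / (10.67·2440)]^0.540 = 0.003335 m³/s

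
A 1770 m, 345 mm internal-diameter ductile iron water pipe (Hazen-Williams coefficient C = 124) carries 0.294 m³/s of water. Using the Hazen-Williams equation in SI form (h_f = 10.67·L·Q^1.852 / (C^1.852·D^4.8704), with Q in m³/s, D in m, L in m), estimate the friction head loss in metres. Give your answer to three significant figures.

h_f ≈ 46.3 m

h_f = 10.67·1770·0.294^1.852 / (124^1.852·0.345^4.8704) = 46.29 m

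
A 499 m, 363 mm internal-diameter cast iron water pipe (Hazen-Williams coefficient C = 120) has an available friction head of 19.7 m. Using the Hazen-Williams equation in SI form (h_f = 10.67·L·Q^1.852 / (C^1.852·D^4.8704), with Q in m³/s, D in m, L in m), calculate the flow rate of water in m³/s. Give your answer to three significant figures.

Rearranging: Q = [h_f·C^1.852·D^4.8704 / (10.67·L)]^(1/1.852)
Q = [19.7·120^1.852·0.363^4.8704 / (10.67·499)]^0.540 = 0.4062 m³/s

Q ≈ 0.406 m³/s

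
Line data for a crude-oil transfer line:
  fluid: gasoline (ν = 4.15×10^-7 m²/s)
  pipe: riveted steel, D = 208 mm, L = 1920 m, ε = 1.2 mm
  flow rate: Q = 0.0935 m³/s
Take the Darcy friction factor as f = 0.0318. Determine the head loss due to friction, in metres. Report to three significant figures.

V = 4Q/(πD²) = 4·0.0935/(π·0.208²) = 2.752 m/s
h_f = f(L/D)V²/(2g) = 0.03180·(1920/0.208)·2.752²/(2·9.81) = 113.3 m

h_f ≈ 113 m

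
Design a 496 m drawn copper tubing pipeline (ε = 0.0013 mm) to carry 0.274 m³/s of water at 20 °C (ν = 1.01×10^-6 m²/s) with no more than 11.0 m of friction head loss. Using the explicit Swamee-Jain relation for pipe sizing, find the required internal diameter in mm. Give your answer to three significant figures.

D ≈ 321 mm

Swamee-Jain (Type III): D = 0.66·[ε^1.25·(LQ²/(gh_f))^4.75 + ν·Q^9.4·(L/(gh_f))^5.2]^0.04
LQ²/(gh_f) = 0.3451; L/(gh_f) = 4.596
Term 1 = ε^1.25·(…)^4.75 = 2.80×10^-10; Term 2 = ν·Q^9.4·(…)^5.2 = 1.46×10^-8
D = 0.66·(2.80×10^-10 + 1.46×10^-8)^0.04 = 0.3209 m = 321 mm
Check: V = 3.39 m/s, Re = 1.08×10^6, f = 0.01157, h_f = 10.5 m ≈ 11.0 m ✓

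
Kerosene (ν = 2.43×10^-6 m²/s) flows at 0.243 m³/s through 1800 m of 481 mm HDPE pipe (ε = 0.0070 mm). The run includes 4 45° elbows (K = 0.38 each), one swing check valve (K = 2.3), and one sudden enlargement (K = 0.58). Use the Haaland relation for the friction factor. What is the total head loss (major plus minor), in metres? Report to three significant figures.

V = 4Q/(πD²) = 1.337 m/s; V²/2g = 0.09115 m
Re = 2.65×10^5, ε/D = 1.46×10^-5 → f = 0.01479 (Haaland)
Major: h_f = f(L/D)·V²/2g = 0.01479·3742·0.09115 = 5.046 m
Minor: ΣK = 4.40; h_m = ΣK·V²/2g = 0.4011 m
Total H_L = 5.046 + 0.4011 = 5.447 m

H_L ≈ 5.45 m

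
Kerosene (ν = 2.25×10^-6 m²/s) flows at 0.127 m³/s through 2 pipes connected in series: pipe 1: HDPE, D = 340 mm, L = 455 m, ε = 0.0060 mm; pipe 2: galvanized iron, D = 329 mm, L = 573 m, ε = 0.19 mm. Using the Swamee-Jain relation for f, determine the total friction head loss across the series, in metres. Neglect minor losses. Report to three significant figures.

H ≈ 5.88 m

Pipe 1: V = 1.399 m/s, Re = 2.11×10^5, ε/D = 1.76×10^-5, f = 0.01553, h_1 = f(L/D)V²/2g = 2.073 m
Pipe 2: V = 1.494 m/s, Re = 2.18×10^5, ε/D = 5.78×10^-4, f = 0.01919, h_2 = f(L/D)V²/2g = 3.802 m
Series → Q common, losses add: H = Σh = 5.875 m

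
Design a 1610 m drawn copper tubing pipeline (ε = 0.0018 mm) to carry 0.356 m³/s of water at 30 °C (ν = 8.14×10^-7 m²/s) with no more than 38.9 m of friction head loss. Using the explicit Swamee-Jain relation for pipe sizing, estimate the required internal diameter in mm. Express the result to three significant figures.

Swamee-Jain (Type III): D = 0.66·[ε^1.25·(LQ²/(gh_f))^4.75 + ν·Q^9.4·(L/(gh_f))^5.2]^0.04
LQ²/(gh_f) = 0.5347; L/(gh_f) = 4.219
Term 1 = ε^1.25·(…)^4.75 = 3.37×10^-9; Term 2 = ν·Q^9.4·(…)^5.2 = 8.82×10^-8
D = 0.66·(3.37×10^-9 + 8.82×10^-8)^0.04 = 0.3452 m = 345 mm
Check: V = 3.80 m/s, Re = 1.61×10^6, f = 0.01090, h_f = 37.5 m ≈ 38.9 m ✓

D ≈ 345 mm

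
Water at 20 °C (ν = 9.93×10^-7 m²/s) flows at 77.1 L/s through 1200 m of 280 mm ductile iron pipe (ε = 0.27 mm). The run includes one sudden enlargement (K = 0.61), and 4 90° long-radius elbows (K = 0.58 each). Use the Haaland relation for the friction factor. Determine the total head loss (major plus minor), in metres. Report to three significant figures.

V = 4Q/(πD²) = 1.252 m/s; V²/2g = 0.07991 m
Re = 3.53×10^5, ε/D = 9.64×10^-4 → f = 0.02025 (Haaland)
Major: h_f = f(L/D)·V²/2g = 0.02025·4286·0.07991 = 6.934 m
Minor: ΣK = 2.93; h_m = ΣK·V²/2g = 0.2341 m
Total H_L = 6.934 + 0.2341 = 7.169 m

H_L ≈ 7.17 m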